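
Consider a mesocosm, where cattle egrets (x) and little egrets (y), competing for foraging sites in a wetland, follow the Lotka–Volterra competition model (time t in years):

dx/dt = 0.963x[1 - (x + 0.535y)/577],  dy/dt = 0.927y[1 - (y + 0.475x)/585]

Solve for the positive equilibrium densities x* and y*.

x* ≈ 354, y* ≈ 417

Setting both brackets to zero gives the nullclines x + 0.535y = 577 and 0.475x + y = 585.
Substituting y = 585 - 0.475x into the first: x(1 - 0.535·0.475) = 577 - 0.535·585.
So x* = 264/0.746 = 354, and then y* = 585 - 0.475·354 = 417.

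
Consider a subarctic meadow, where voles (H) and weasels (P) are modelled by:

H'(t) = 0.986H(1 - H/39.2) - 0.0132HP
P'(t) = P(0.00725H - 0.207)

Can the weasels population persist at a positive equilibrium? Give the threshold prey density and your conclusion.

Threshold H = 28.6; K > 28.6, so yes, the predator persists.

The predator equation gives dP/dt > 0 only when H > 0.207/0.00725 = 28.6.
Without the predator, H → K = 39.2. Since 39.2 > 28.6, the predator can invade and persist.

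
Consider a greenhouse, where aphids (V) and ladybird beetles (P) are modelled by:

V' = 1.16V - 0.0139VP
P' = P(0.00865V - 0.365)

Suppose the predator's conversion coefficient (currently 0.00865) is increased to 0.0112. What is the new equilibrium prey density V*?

At the interior fixed point, setting dP/dt = 0 with P > 0 fixes V* = (predator death rate)/(VP coefficient) — independent of the other coefficients.
With the change, V* = 0.365/0.0112 = 32.6; it falls from 42.2.

V* ≈ 32.6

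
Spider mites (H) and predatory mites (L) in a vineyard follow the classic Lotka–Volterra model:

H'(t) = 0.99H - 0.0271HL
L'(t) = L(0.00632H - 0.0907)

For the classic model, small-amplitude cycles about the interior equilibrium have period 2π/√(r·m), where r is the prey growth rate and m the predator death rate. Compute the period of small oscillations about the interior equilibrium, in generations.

Here r = 0.99 and m = 0.0907, so r·m = 0.0898.
ω = √0.0898 = 0.3 per generation, hence T = 2π/ω ≈ 21 generations.

T ≈ 21 generations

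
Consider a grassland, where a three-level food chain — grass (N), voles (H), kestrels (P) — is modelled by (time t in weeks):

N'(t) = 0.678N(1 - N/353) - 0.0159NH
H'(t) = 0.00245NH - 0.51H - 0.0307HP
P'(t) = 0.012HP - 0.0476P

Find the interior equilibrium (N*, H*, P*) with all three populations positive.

N* ≈ 320, H* ≈ 3.97, P* ≈ 8.94

From dP/dt = 0: 0.012H* = 0.0476, so H* = 3.97.
From dN/dt = 0: 0.678(1 - N*/353) = 0.0159·3.97, giving N* = 353·(1 - 0.093) = 320.
From dH/dt = 0: 0.00245·320 - 0.51 = 0.0307P*, so P* = 0.274/0.0307 = 8.94.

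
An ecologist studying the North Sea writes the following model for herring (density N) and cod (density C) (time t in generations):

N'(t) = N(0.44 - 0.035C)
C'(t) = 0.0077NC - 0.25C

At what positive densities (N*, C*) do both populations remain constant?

Set dC/dt = 0 with C > 0: 0.0077N - 0.25 = 0, so N* = 0.25/0.0077 = 32.5.
Set dN/dt = 0 with N > 0: 0.44 - 0.035C = 0, so C* = 0.44/0.035 = 12.6.

N* ≈ 32.5, C* ≈ 12.6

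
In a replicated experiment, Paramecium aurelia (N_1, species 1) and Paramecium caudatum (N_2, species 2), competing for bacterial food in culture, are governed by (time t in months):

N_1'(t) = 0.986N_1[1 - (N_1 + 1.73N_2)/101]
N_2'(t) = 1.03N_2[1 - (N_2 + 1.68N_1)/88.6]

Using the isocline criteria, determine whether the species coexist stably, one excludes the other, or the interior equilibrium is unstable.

unstable coexistence (outcome depends on initial conditions)

Compare the nullcline intercepts: K1/α12 = 101/1.73 = 58.4 < K2 = 88.6; K2/α21 = 88.6/1.68 = 52.7 < K1 = 101.
Since both are reversed, neither can invade when rare; the interior point is a saddle.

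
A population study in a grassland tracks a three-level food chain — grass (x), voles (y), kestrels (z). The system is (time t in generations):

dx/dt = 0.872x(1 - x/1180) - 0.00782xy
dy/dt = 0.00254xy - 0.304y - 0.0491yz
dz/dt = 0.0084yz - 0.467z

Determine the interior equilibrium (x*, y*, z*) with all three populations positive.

From dz/dt = 0: 0.0084y* = 0.467, so y* = 55.6.
From dx/dt = 0: 0.872(1 - x*/1180) = 0.00782·55.6, giving x* = 1180·(1 - 0.499) = 592.
From dy/dt = 0: 0.00254·592 - 0.304 = 0.0491z*, so z* = 1.2/0.0491 = 24.4.

x* ≈ 592, y* ≈ 55.6, z* ≈ 24.4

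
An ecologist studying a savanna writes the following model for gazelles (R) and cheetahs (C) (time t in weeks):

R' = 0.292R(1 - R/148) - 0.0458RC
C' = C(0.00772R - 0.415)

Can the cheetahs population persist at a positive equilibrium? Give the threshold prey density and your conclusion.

Threshold R = 53.8; K > 53.8, so yes, the predator persists.

The predator equation gives dC/dt > 0 only when R > 0.415/0.00772 = 53.8.
Without the predator, R → K = 148. Since 148 > 53.8, the predator can invade and persist.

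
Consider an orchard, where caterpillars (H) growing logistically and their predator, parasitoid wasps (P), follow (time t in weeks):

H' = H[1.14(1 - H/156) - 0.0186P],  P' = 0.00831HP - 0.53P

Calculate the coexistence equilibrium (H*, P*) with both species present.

From dP/dt = 0 with P > 0: 0.00831H* = 0.53, so H* = 63.8.
Substitute into dH/dt = 0: 1.14(1 - 63.8/156) = 0.0186P*.
The bracket is 0.591, giving P* = 0.674/0.0186 = 36.2.

H* ≈ 63.8, P* ≈ 36.2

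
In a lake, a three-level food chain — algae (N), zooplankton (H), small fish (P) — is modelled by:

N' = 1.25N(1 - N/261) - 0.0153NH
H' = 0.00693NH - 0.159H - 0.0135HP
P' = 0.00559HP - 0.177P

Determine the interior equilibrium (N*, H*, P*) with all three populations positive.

From dP/dt = 0: 0.00559H* = 0.177, so H* = 31.7.
From dN/dt = 0: 1.25(1 - N*/261) = 0.0153·31.7, giving N* = 261·(1 - 0.388) = 160.
From dH/dt = 0: 0.00693·160 - 0.159 = 0.0135P*, so P* = 0.949/0.0135 = 70.3.

N* ≈ 160, H* ≈ 31.7, P* ≈ 70.3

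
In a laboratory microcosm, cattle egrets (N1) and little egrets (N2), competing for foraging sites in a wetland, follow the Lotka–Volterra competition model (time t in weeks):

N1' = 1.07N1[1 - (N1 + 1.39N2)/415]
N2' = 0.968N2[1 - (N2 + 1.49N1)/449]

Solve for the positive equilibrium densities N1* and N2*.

N1* ≈ 195, N2* ≈ 158

Setting both brackets to zero gives the nullclines N1 + 1.39N2 = 415 and 1.49N1 + N2 = 449.
Substituting N2 = 449 - 1.49N1 into the first: N1(1 - 1.39·1.49) = 415 - 1.39·449.
So N1* = -209/-1.07 = 195, and then N2* = 449 - 1.49·195 = 158.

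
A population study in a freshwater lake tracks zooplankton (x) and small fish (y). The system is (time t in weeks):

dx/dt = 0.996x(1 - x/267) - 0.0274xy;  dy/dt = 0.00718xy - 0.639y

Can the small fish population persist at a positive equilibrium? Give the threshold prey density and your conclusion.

The predator equation gives dy/dt > 0 only when x > 0.639/0.00718 = 89.
Without the predator, x → K = 267. Since 267 > 89, the predator can invade and persist.

Threshold x = 89; K > 89, so yes, the predator persists.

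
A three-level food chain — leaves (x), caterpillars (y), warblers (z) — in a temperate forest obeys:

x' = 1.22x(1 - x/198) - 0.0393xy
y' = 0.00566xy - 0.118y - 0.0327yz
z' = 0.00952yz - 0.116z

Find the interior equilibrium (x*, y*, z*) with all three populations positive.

From dz/dt = 0: 0.00952y* = 0.116, so y* = 12.2.
From dx/dt = 0: 1.22(1 - x*/198) = 0.0393·12.2, giving x* = 198·(1 - 0.393) = 120.
From dy/dt = 0: 0.00566·120 - 0.118 = 0.0327z*, so z* = 0.563/0.0327 = 17.2.

x* ≈ 120, y* ≈ 12.2, z* ≈ 17.2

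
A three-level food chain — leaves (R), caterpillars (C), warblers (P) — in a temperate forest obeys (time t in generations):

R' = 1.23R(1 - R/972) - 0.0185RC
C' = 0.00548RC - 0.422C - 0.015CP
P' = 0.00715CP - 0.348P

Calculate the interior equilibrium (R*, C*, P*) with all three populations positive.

R* ≈ 260, C* ≈ 48.7, P* ≈ 67

From dP/dt = 0: 0.00715C* = 0.348, so C* = 48.7.
From dR/dt = 0: 1.23(1 - R*/972) = 0.0185·48.7, giving R* = 972·(1 - 0.732) = 260.
From dC/dt = 0: 0.00548·260 - 0.422 = 0.015P*, so P* = 1.01/0.015 = 67.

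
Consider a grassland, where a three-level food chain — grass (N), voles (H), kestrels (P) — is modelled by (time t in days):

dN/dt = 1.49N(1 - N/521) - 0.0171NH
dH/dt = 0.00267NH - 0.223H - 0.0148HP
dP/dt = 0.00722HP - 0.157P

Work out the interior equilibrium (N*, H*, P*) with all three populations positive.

N* ≈ 391, H* ≈ 21.7, P* ≈ 55.5

From dP/dt = 0: 0.00722H* = 0.157, so H* = 21.7.
From dN/dt = 0: 1.49(1 - N*/521) = 0.0171·21.7, giving N* = 521·(1 - 0.25) = 391.
From dH/dt = 0: 0.00267·391 - 0.223 = 0.0148P*, so P* = 0.821/0.0148 = 55.5.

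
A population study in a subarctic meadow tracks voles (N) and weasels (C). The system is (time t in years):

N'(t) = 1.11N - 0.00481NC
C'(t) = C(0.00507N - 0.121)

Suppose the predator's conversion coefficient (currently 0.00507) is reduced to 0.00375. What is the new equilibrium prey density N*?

N* ≈ 32.3

At the interior fixed point, setting dC/dt = 0 with C > 0 fixes N* = (predator death rate)/(NC coefficient) — independent of the other coefficients.
With the change, N* = 0.121/0.00375 = 32.3; it rises from 23.9.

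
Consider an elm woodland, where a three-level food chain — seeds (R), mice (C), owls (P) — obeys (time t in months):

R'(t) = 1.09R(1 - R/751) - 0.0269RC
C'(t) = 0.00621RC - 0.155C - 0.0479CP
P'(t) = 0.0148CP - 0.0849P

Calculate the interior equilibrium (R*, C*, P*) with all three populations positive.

R* ≈ 645, C* ≈ 5.74, P* ≈ 80.3

From dP/dt = 0: 0.0148C* = 0.0849, so C* = 5.74.
From dR/dt = 0: 1.09(1 - R*/751) = 0.0269·5.74, giving R* = 751·(1 - 0.142) = 645.
From dC/dt = 0: 0.00621·645 - 0.155 = 0.0479P*, so P* = 3.85/0.0479 = 80.3.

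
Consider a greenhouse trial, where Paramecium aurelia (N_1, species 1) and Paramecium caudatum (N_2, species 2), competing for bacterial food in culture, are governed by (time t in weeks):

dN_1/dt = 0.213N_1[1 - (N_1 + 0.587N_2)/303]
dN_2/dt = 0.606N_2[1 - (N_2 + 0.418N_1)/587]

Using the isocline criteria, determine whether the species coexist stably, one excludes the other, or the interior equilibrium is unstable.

Compare the nullcline intercepts: K1/α12 = 303/0.587 = 516 < K2 = 587; K2/α21 = 587/0.418 = 1400 > K1 = 303.
Since the inequalities point opposite ways, species 2 can invade but species 1 cannot.

species 2 excludes species 1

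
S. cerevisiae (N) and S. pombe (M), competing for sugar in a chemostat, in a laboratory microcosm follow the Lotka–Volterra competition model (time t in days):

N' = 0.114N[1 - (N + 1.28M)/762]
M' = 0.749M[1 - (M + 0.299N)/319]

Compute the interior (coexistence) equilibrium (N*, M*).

Setting both brackets to zero gives the nullclines N + 1.28M = 762 and 0.299N + M = 319.
Substituting M = 319 - 0.299N into the first: N(1 - 1.28·0.299) = 762 - 1.28·319.
So N* = 354/0.617 = 573, and then M* = 319 - 0.299·573 = 148.

N* ≈ 573, M* ≈ 148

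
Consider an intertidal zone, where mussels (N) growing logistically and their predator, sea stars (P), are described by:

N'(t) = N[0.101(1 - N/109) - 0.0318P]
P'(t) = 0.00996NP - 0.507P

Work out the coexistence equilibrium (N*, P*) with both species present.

N* ≈ 50.9, P* ≈ 1.69

From dP/dt = 0 with P > 0: 0.00996N* = 0.507, so N* = 50.9.
Substitute into dN/dt = 0: 0.101(1 - 50.9/109) = 0.0318P*.
The bracket is 0.533, giving P* = 0.0538/0.0318 = 1.69.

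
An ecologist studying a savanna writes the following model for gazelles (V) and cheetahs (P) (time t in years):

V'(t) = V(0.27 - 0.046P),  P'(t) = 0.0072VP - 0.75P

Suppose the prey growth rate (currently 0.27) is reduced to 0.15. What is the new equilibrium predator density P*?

P* ≈ 3.26

At the interior fixed point, setting dV/dt = 0 with V > 0 fixes P* = (prey growth rate)/(VP coefficient) — independent of the other coefficients.
With the change, P* = 0.15/0.046 = 3.26; it falls from 5.87.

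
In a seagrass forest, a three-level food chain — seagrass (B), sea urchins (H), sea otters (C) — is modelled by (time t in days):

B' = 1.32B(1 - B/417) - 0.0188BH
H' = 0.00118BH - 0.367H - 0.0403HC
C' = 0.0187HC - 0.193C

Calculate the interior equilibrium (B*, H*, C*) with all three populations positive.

B* ≈ 356, H* ≈ 10.3, C* ≈ 1.31

From dC/dt = 0: 0.0187H* = 0.193, so H* = 10.3.
From dB/dt = 0: 1.32(1 - B*/417) = 0.0188·10.3, giving B* = 417·(1 - 0.147) = 356.
From dH/dt = 0: 0.00118·356 - 0.367 = 0.0403C*, so C* = 0.0527/0.0403 = 1.31.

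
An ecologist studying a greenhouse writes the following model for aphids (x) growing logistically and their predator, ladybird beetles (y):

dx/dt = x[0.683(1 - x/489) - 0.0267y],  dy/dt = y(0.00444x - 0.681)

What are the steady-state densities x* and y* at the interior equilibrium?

From dy/dt = 0 with y > 0: 0.00444x* = 0.681, so x* = 153.
Substitute into dx/dt = 0: 0.683(1 - 153/489) = 0.0267y*.
The bracket is 0.686, giving y* = 0.469/0.0267 = 17.6.

x* ≈ 153, y* ≈ 17.6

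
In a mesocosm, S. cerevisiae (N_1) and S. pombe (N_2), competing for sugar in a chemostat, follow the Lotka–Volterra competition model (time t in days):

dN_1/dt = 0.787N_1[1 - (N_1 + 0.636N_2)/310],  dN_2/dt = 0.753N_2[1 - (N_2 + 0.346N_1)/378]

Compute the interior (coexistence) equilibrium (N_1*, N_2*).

Setting both brackets to zero gives the nullclines N_1 + 0.636N_2 = 310 and 0.346N_1 + N_2 = 378.
Substituting N_2 = 378 - 0.346N_1 into the first: N_1(1 - 0.636·0.346) = 310 - 0.636·378.
So N_1* = 69.6/0.78 = 89.2, and then N_2* = 378 - 0.346·89.2 = 347.

N_1* ≈ 89.2, N_2* ≈ 347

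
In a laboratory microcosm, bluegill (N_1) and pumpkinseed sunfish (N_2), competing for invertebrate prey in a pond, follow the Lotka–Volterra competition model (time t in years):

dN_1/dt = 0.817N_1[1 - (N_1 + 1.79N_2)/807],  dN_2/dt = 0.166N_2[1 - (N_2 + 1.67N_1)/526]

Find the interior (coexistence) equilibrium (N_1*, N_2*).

Setting both brackets to zero gives the nullclines N_1 + 1.79N_2 = 807 and 1.67N_1 + N_2 = 526.
Substituting N_2 = 526 - 1.67N_1 into the first: N_1(1 - 1.79·1.67) = 807 - 1.79·526.
So N_1* = -135/-1.99 = 67.6, and then N_2* = 526 - 1.67·67.6 = 413.

N_1* ≈ 67.6, N_2* ≈ 413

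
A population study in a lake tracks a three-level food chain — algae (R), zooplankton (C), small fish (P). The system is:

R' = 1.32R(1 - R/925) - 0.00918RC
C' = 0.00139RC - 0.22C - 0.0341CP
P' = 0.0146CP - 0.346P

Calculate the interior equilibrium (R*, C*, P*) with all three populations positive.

R* ≈ 773, C* ≈ 23.7, P* ≈ 25

From dP/dt = 0: 0.0146C* = 0.346, so C* = 23.7.
From dR/dt = 0: 1.32(1 - R*/925) = 0.00918·23.7, giving R* = 925·(1 - 0.165) = 773.
From dC/dt = 0: 0.00139·773 - 0.22 = 0.0341P*, so P* = 0.854/0.0341 = 25.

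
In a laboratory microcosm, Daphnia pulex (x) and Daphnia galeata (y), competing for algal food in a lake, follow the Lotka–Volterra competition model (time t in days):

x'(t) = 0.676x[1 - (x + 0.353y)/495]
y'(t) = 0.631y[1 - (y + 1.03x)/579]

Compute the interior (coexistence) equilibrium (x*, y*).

Setting both brackets to zero gives the nullclines x + 0.353y = 495 and 1.03x + y = 579.
Substituting y = 579 - 1.03x into the first: x(1 - 0.353·1.03) = 495 - 0.353·579.
So x* = 291/0.636 = 457, and then y* = 579 - 1.03·457 = 109.

x* ≈ 457, y* ≈ 109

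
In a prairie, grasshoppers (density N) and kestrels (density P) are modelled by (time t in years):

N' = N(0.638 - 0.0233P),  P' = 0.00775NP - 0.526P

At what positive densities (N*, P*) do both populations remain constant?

Set dP/dt = 0 with P > 0: 0.00775N - 0.526 = 0, so N* = 0.526/0.00775 = 67.9.
Set dN/dt = 0 with N > 0: 0.638 - 0.0233P = 0, so P* = 0.638/0.0233 = 27.4.

N* ≈ 67.9, P* ≈ 27.4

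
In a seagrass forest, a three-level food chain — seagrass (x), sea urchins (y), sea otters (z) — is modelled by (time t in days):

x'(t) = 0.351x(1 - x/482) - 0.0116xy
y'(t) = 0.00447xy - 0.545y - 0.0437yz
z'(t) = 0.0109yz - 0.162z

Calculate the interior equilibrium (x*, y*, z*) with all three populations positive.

From dz/dt = 0: 0.0109y* = 0.162, so y* = 14.9.
From dx/dt = 0: 0.351(1 - x*/482) = 0.0116·14.9, giving x* = 482·(1 - 0.491) = 245.
From dy/dt = 0: 0.00447·245 - 0.545 = 0.0437z*, so z* = 0.551/0.0437 = 12.6.

x* ≈ 245, y* ≈ 14.9, z* ≈ 12.6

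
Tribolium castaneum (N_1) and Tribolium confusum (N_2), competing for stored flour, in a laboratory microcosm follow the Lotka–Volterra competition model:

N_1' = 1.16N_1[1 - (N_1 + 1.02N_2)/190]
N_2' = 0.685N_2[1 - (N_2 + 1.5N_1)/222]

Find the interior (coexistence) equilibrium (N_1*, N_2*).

Setting both brackets to zero gives the nullclines N_1 + 1.02N_2 = 190 and 1.5N_1 + N_2 = 222.
Substituting N_2 = 222 - 1.5N_1 into the first: N_1(1 - 1.02·1.5) = 190 - 1.02·222.
So N_1* = -36.4/-0.53 = 68.8, and then N_2* = 222 - 1.5·68.8 = 119.

N_1* ≈ 68.8, N_2* ≈ 119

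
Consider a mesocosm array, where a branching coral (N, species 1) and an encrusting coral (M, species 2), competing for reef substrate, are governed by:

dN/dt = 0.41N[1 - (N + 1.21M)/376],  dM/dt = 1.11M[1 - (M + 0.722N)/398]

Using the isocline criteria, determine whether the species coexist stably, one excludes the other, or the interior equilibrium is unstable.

species 2 excludes species 1

Compare the nullcline intercepts: K1/α12 = 376/1.21 = 311 < K2 = 398; K2/α21 = 398/0.722 = 551 > K1 = 376.
Since the inequalities point opposite ways, species 2 can invade but species 1 cannot.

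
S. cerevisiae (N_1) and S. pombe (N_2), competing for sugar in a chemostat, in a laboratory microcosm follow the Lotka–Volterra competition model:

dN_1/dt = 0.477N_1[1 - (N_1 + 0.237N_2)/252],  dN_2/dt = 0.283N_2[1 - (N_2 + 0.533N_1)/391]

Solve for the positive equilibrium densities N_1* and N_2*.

N_1* ≈ 182, N_2* ≈ 294

Setting both brackets to zero gives the nullclines N_1 + 0.237N_2 = 252 and 0.533N_1 + N_2 = 391.
Substituting N_2 = 391 - 0.533N_1 into the first: N_1(1 - 0.237·0.533) = 252 - 0.237·391.
So N_1* = 159/0.874 = 182, and then N_2* = 391 - 0.533·182 = 294.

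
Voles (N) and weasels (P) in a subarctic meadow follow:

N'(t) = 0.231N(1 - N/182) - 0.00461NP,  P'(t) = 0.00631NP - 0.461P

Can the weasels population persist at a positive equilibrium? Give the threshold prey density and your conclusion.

Threshold N = 73.1; K > 73.1, so yes, the predator persists.

The predator equation gives dP/dt > 0 only when N > 0.461/0.00631 = 73.1.
Without the predator, N → K = 182. Since 182 > 73.1, the predator can invade and persist.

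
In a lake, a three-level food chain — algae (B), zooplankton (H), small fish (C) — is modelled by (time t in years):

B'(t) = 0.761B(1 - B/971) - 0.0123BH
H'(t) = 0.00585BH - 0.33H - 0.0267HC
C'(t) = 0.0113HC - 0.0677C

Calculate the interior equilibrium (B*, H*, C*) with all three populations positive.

B* ≈ 877, H* ≈ 5.99, C* ≈ 180

From dC/dt = 0: 0.0113H* = 0.0677, so H* = 5.99.
From dB/dt = 0: 0.761(1 - B*/971) = 0.0123·5.99, giving B* = 971·(1 - 0.0968) = 877.
From dH/dt = 0: 0.00585·877 - 0.33 = 0.0267C*, so C* = 4.8/0.0267 = 180.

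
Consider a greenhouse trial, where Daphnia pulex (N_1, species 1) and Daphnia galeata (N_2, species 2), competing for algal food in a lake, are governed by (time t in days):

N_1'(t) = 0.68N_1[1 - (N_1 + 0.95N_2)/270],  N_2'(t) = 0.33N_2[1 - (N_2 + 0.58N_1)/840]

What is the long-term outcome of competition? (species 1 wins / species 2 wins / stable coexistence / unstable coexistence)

Compare the nullcline intercepts: K1/α12 = 270/0.95 = 284 < K2 = 840; K2/α21 = 840/0.58 = 1450 > K1 = 270.
Since the inequalities point opposite ways, species 2 can invade but species 1 cannot.

species 2 excludes species 1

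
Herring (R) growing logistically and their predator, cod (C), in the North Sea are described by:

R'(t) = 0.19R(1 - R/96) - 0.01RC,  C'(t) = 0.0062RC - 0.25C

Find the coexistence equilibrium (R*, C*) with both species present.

R* ≈ 40.3, C* ≈ 11

From dC/dt = 0 with C > 0: 0.0062R* = 0.25, so R* = 40.3.
Substitute into dR/dt = 0: 0.19(1 - 40.3/96) = 0.01C*.
The bracket is 0.58, giving C* = 0.11/0.01 = 11.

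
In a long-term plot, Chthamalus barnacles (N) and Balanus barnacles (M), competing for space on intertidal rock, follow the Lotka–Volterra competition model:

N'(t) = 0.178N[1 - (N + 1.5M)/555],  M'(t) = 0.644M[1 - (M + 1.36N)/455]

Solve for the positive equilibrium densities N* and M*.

N* ≈ 123, M* ≈ 288

Setting both brackets to zero gives the nullclines N + 1.5M = 555 and 1.36N + M = 455.
Substituting M = 455 - 1.36N into the first: N(1 - 1.5·1.36) = 555 - 1.5·455.
So N* = -128/-1.04 = 123, and then M* = 455 - 1.36·123 = 288.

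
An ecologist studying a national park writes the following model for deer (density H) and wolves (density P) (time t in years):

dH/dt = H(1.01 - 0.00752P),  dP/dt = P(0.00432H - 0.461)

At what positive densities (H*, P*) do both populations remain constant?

Set dP/dt = 0 with P > 0: 0.00432H - 0.461 = 0, so H* = 0.461/0.00432 = 107.
Set dH/dt = 0 with H > 0: 1.01 - 0.00752P = 0, so P* = 1.01/0.00752 = 134.

H* ≈ 107, P* ≈ 134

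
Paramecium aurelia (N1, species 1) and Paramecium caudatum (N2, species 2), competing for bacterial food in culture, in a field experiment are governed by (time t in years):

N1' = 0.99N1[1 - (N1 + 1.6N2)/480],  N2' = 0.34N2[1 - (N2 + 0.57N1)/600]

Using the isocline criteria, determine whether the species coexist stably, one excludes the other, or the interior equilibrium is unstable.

species 2 excludes species 1

Compare the nullcline intercepts: K1/α12 = 480/1.6 = 300 < K2 = 600; K2/α21 = 600/0.57 = 1050 > K1 = 480.
Since the inequalities point opposite ways, species 2 can invade but species 1 cannot.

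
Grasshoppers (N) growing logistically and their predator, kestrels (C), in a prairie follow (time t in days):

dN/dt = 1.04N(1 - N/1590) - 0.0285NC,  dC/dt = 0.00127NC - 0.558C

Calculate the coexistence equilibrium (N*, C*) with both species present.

N* ≈ 439, C* ≈ 26.4

From dC/dt = 0 with C > 0: 0.00127N* = 0.558, so N* = 439.
Substitute into dN/dt = 0: 1.04(1 - 439/1590) = 0.0285C*.
The bracket is 0.724, giving C* = 0.753/0.0285 = 26.4.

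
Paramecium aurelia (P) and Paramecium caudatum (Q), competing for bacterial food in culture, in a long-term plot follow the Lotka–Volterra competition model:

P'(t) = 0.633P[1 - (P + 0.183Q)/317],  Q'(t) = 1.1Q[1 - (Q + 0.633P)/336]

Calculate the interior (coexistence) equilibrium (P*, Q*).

Setting both brackets to zero gives the nullclines P + 0.183Q = 317 and 0.633P + Q = 336.
Substituting Q = 336 - 0.633P into the first: P(1 - 0.183·0.633) = 317 - 0.183·336.
So P* = 256/0.884 = 289, and then Q* = 336 - 0.633·289 = 153.

P* ≈ 289, Q* ≈ 153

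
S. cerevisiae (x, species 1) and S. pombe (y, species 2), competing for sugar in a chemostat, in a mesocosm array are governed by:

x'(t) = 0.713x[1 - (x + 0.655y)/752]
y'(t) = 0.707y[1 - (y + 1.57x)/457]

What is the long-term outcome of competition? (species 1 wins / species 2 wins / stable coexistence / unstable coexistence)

Compare the nullcline intercepts: K1/α12 = 752/0.655 = 1150 > K2 = 457; K2/α21 = 457/1.57 = 291 < K1 = 752.
Since the inequalities point opposite ways, species 1 can invade but species 2 cannot.

species 1 excludes species 2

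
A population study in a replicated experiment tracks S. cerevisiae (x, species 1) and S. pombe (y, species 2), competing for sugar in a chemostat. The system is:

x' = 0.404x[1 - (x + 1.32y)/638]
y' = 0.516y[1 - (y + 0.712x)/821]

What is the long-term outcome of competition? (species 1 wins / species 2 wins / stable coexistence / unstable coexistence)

species 2 excludes species 1

Compare the nullcline intercepts: K1/α12 = 638/1.32 = 483 < K2 = 821; K2/α21 = 821/0.712 = 1150 > K1 = 638.
Since the inequalities point opposite ways, species 2 can invade but species 1 cannot.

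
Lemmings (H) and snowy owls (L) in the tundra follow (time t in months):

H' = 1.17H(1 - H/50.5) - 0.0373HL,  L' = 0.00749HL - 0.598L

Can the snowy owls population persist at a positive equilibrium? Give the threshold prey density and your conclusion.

Threshold H = 79.8; K < 79.8, so no, the predator goes extinct.

The predator equation gives dL/dt > 0 only when H > 0.598/0.00749 = 79.8.
Without the predator, H → K = 50.5. Since 50.5 < 79.8, the predator cannot invade.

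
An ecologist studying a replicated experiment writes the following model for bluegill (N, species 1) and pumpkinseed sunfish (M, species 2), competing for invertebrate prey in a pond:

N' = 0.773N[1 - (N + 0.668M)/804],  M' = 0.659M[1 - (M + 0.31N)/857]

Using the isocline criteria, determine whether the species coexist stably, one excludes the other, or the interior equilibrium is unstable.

Compare the nullcline intercepts: K1/α12 = 804/0.668 = 1200 > K2 = 857; K2/α21 = 857/0.31 = 2760 > K1 = 804.
Since both inequalities hold, each species can invade when rare, so the interior equilibrium is stable.

stable coexistence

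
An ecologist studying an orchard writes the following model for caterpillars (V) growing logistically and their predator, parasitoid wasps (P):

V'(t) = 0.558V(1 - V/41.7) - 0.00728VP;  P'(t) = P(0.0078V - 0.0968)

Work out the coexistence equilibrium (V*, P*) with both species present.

V* ≈ 12.4, P* ≈ 53.8

From dP/dt = 0 with P > 0: 0.0078V* = 0.0968, so V* = 12.4.
Substitute into dV/dt = 0: 0.558(1 - 12.4/41.7) = 0.00728P*.
The bracket is 0.702, giving P* = 0.392/0.00728 = 53.8.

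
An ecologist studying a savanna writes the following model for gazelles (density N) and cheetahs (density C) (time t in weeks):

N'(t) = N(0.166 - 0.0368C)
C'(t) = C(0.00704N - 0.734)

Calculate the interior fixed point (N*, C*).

Set dC/dt = 0 with C > 0: 0.00704N - 0.734 = 0, so N* = 0.734/0.00704 = 104.
Set dN/dt = 0 with N > 0: 0.166 - 0.0368C = 0, so C* = 0.166/0.0368 = 4.51.

N* ≈ 104, C* ≈ 4.51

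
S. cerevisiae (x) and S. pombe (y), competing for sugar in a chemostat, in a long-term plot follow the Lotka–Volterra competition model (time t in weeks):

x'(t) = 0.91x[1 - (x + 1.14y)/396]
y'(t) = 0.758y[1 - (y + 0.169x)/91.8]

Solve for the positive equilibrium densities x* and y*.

Setting both brackets to zero gives the nullclines x + 1.14y = 396 and 0.169x + y = 91.8.
Substituting y = 91.8 - 0.169x into the first: x(1 - 1.14·0.169) = 396 - 1.14·91.8.
So x* = 291/0.807 = 361, and then y* = 91.8 - 0.169·361 = 30.8.

x* ≈ 361, y* ≈ 30.8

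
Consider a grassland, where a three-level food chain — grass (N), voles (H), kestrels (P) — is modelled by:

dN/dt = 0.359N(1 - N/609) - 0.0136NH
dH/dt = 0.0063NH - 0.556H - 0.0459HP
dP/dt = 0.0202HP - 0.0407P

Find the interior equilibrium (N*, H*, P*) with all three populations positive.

N* ≈ 563, H* ≈ 2.01, P* ≈ 65.1

From dP/dt = 0: 0.0202H* = 0.0407, so H* = 2.01.
From dN/dt = 0: 0.359(1 - N*/609) = 0.0136·2.01, giving N* = 609·(1 - 0.0763) = 563.
From dH/dt = 0: 0.0063·563 - 0.556 = 0.0459P*, so P* = 2.99/0.0459 = 65.1.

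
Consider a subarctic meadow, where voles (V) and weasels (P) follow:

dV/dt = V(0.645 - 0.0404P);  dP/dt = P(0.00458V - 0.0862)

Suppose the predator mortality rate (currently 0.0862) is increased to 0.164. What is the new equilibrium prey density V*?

V* ≈ 35.8

At the interior fixed point, setting dP/dt = 0 with P > 0 fixes V* = (predator death rate)/(VP coefficient) — independent of the other coefficients.
With the change, V* = 0.164/0.00458 = 35.8; it rises from 18.8.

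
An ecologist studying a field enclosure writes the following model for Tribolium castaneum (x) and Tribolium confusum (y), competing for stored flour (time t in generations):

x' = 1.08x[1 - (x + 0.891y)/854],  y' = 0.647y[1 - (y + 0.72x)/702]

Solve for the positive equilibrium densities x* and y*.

Setting both brackets to zero gives the nullclines x + 0.891y = 854 and 0.72x + y = 702.
Substituting y = 702 - 0.72x into the first: x(1 - 0.891·0.72) = 854 - 0.891·702.
So x* = 229/0.358 = 637, and then y* = 702 - 0.72·637 = 243.

x* ≈ 637, y* ≈ 243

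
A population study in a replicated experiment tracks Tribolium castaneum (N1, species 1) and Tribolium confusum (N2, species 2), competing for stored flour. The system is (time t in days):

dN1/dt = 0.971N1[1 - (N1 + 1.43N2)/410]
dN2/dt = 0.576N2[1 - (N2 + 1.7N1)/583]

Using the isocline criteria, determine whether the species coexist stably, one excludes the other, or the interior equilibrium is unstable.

unstable coexistence (outcome depends on initial conditions)

Compare the nullcline intercepts: K1/α12 = 410/1.43 = 287 < K2 = 583; K2/α21 = 583/1.7 = 343 < K1 = 410.
Since both are reversed, neither can invade when rare; the interior point is a saddle.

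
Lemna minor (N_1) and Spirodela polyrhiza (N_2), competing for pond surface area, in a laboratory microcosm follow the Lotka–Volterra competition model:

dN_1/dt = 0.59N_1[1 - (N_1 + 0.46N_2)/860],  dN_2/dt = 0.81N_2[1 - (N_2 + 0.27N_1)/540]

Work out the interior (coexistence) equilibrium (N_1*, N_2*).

N_1* ≈ 698, N_2* ≈ 351

Setting both brackets to zero gives the nullclines N_1 + 0.46N_2 = 860 and 0.27N_1 + N_2 = 540.
Substituting N_2 = 540 - 0.27N_1 into the first: N_1(1 - 0.46·0.27) = 860 - 0.46·540.
So N_1* = 612/0.876 = 698, and then N_2* = 540 - 0.27·698 = 351.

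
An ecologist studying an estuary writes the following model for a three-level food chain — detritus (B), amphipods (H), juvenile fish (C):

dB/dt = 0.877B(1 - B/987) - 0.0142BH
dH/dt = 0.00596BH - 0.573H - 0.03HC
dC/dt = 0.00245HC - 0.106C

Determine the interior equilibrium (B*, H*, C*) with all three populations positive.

From dC/dt = 0: 0.00245H* = 0.106, so H* = 43.3.
From dB/dt = 0: 0.877(1 - B*/987) = 0.0142·43.3, giving B* = 987·(1 - 0.701) = 296.
From dH/dt = 0: 0.00596·296 - 0.573 = 0.03C*, so C* = 1.19/0.03 = 39.6.

B* ≈ 296, H* ≈ 43.3, C* ≈ 39.6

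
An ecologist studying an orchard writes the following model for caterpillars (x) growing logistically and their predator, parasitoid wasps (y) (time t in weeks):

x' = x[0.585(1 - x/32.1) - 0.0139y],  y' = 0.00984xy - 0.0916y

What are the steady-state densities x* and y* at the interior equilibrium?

From dy/dt = 0 with y > 0: 0.00984x* = 0.0916, so x* = 9.31.
Substitute into dx/dt = 0: 0.585(1 - 9.31/32.1) = 0.0139y*.
The bracket is 0.71, giving y* = 0.415/0.0139 = 29.9.

x* ≈ 9.31, y* ≈ 29.9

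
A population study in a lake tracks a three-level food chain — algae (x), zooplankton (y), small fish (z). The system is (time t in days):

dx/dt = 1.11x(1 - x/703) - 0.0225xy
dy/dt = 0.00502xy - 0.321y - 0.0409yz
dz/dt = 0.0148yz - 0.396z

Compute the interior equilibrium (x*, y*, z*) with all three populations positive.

x* ≈ 322, y* ≈ 26.8, z* ≈ 31.6

From dz/dt = 0: 0.0148y* = 0.396, so y* = 26.8.
From dx/dt = 0: 1.11(1 - x*/703) = 0.0225·26.8, giving x* = 703·(1 - 0.542) = 322.
From dy/dt = 0: 0.00502·322 - 0.321 = 0.0409z*, so z* = 1.29/0.0409 = 31.6.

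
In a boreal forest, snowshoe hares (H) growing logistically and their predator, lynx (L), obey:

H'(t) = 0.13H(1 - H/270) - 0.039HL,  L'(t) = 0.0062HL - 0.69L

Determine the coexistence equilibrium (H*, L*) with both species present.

H* ≈ 111, L* ≈ 1.96

From dL/dt = 0 with L > 0: 0.0062H* = 0.69, so H* = 111.
Substitute into dH/dt = 0: 0.13(1 - 111/270) = 0.039L*.
The bracket is 0.588, giving L* = 0.0764/0.039 = 1.96.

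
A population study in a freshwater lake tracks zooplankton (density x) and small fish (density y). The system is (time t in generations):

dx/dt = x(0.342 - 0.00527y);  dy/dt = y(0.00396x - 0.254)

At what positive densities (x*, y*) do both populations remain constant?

Set dy/dt = 0 with y > 0: 0.00396x - 0.254 = 0, so x* = 0.254/0.00396 = 64.1.
Set dx/dt = 0 with x > 0: 0.342 - 0.00527y = 0, so y* = 0.342/0.00527 = 64.9.

x* ≈ 64.1, y* ≈ 64.9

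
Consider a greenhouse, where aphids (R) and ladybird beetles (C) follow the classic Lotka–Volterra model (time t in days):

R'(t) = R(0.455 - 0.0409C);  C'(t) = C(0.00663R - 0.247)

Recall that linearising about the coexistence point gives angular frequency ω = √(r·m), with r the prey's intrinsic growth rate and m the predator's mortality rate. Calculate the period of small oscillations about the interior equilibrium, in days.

T ≈ 18.7 days

Here r = 0.455 and m = 0.247, so r·m = 0.112.
ω = √0.112 = 0.335 per day, hence T = 2π/ω ≈ 18.7 days.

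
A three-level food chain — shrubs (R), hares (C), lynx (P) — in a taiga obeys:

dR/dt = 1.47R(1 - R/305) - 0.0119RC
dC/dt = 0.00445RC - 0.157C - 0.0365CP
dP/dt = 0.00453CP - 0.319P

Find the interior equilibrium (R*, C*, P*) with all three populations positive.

R* ≈ 131, C* ≈ 70.4, P* ≈ 11.7

From dP/dt = 0: 0.00453C* = 0.319, so C* = 70.4.
From dR/dt = 0: 1.47(1 - R*/305) = 0.0119·70.4, giving R* = 305·(1 - 0.57) = 131.
From dC/dt = 0: 0.00445·131 - 0.157 = 0.0365P*, so P* = 0.427/0.0365 = 11.7.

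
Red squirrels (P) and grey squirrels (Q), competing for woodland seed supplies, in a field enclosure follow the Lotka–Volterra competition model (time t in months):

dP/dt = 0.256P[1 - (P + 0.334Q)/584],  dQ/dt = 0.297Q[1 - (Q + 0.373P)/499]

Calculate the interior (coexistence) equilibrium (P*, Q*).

Setting both brackets to zero gives the nullclines P + 0.334Q = 584 and 0.373P + Q = 499.
Substituting Q = 499 - 0.373P into the first: P(1 - 0.334·0.373) = 584 - 0.334·499.
So P* = 417/0.875 = 477, and then Q* = 499 - 0.373·477 = 321.

P* ≈ 477, Q* ≈ 321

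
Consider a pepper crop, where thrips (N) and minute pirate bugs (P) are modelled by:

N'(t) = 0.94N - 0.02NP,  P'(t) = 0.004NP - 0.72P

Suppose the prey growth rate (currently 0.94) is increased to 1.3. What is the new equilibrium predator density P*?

P* ≈ 65

At the interior fixed point, setting dN/dt = 0 with N > 0 fixes P* = (prey growth rate)/(NP coefficient) — independent of the other coefficients.
With the change, P* = 1.3/0.02 = 65; it rises from 47.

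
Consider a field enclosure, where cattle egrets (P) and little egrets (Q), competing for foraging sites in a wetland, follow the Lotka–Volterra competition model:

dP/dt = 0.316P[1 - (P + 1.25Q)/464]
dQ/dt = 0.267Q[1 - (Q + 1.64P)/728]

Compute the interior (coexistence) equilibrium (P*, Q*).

Setting both brackets to zero gives the nullclines P + 1.25Q = 464 and 1.64P + Q = 728.
Substituting Q = 728 - 1.64P into the first: P(1 - 1.25·1.64) = 464 - 1.25·728.
So P* = -446/-1.05 = 425, and then Q* = 728 - 1.64·425 = 31.4.

P* ≈ 425, Q* ≈ 31.4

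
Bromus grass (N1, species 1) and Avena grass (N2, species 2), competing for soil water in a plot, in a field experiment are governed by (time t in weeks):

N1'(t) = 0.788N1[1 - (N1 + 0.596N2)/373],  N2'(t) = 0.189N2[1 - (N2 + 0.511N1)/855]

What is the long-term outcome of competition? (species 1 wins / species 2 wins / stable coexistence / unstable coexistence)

Compare the nullcline intercepts: K1/α12 = 373/0.596 = 626 < K2 = 855; K2/α21 = 855/0.511 = 1670 > K1 = 373.
Since the inequalities point opposite ways, species 2 can invade but species 1 cannot.

species 2 excludes species 1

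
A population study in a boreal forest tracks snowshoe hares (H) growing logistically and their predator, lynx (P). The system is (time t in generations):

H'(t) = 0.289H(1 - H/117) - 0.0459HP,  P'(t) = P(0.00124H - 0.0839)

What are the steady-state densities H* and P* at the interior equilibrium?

From dP/dt = 0 with P > 0: 0.00124H* = 0.0839, so H* = 67.7.
Substitute into dH/dt = 0: 0.289(1 - 67.7/117) = 0.0459P*.
The bracket is 0.422, giving P* = 0.122/0.0459 = 2.66.

H* ≈ 67.7, P* ≈ 2.66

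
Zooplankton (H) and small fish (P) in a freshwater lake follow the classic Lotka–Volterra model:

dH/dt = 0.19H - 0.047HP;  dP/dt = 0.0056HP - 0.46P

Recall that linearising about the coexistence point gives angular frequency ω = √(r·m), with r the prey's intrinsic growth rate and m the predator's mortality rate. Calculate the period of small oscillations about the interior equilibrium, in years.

T ≈ 21.3 years

Here r = 0.19 and m = 0.46, so r·m = 0.0874.
ω = √0.0874 = 0.296 per year, hence T = 2π/ω ≈ 21.3 years.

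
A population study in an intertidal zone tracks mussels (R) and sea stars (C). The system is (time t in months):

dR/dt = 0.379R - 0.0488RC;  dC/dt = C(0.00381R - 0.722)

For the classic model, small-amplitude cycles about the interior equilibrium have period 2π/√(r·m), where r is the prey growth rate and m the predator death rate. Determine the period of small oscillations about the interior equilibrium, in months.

T ≈ 12 months

Here r = 0.379 and m = 0.722, so r·m = 0.274.
ω = √0.274 = 0.523 per month, hence T = 2π/ω ≈ 12 months.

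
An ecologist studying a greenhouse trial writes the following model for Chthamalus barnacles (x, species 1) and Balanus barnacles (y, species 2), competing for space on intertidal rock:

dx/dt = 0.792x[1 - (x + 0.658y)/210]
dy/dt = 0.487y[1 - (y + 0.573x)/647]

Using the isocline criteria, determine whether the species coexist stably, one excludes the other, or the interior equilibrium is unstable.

Compare the nullcline intercepts: K1/α12 = 210/0.658 = 319 < K2 = 647; K2/α21 = 647/0.573 = 1130 > K1 = 210.
Since the inequalities point opposite ways, species 2 can invade but species 1 cannot.

species 2 excludes species 1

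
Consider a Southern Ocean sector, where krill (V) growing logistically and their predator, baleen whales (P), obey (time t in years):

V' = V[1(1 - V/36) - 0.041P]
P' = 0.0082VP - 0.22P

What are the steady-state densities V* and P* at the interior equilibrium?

V* ≈ 26.8, P* ≈ 6.21

From dP/dt = 0 with P > 0: 0.0082V* = 0.22, so V* = 26.8.
Substitute into dV/dt = 0: 1(1 - 26.8/36) = 0.041P*.
The bracket is 0.255, giving P* = 0.255/0.041 = 6.21.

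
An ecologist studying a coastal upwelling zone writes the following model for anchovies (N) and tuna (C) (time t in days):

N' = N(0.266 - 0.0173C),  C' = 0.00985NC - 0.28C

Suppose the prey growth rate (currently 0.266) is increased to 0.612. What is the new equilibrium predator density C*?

At the interior fixed point, setting dN/dt = 0 with N > 0 fixes C* = (prey growth rate)/(NC coefficient) — independent of the other coefficients.
With the change, C* = 0.612/0.0173 = 35.4; it rises from 15.4.

C* ≈ 35.4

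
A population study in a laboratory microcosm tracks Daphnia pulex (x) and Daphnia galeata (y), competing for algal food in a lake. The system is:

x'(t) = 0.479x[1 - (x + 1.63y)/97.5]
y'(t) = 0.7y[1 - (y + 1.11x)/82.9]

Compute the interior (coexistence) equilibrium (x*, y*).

Setting both brackets to zero gives the nullclines x + 1.63y = 97.5 and 1.11x + y = 82.9.
Substituting y = 82.9 - 1.11x into the first: x(1 - 1.63·1.11) = 97.5 - 1.63·82.9.
So x* = -37.6/-0.809 = 46.5, and then y* = 82.9 - 1.11·46.5 = 31.3.

x* ≈ 46.5, y* ≈ 31.3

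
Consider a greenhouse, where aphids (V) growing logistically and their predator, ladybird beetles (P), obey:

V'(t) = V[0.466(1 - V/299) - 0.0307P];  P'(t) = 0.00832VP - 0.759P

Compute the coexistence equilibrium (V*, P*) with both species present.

V* ≈ 91.2, P* ≈ 10.5

From dP/dt = 0 with P > 0: 0.00832V* = 0.759, so V* = 91.2.
Substitute into dV/dt = 0: 0.466(1 - 91.2/299) = 0.0307P*.
The bracket is 0.695, giving P* = 0.324/0.0307 = 10.5.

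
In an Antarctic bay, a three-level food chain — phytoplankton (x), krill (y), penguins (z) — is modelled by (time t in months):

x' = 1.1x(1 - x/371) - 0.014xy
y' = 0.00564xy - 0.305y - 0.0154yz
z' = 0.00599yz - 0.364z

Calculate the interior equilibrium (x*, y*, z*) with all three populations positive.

From dz/dt = 0: 0.00599y* = 0.364, so y* = 60.8.
From dx/dt = 0: 1.1(1 - x*/371) = 0.014·60.8, giving x* = 371·(1 - 0.773) = 84.1.
From dy/dt = 0: 0.00564·84.1 - 0.305 = 0.0154z*, so z* = 0.169/0.0154 = 11.

x* ≈ 84.1, y* ≈ 60.8, z* ≈ 11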